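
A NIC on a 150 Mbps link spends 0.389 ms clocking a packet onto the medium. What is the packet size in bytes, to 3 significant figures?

L = R × t_tx = 150000000 b/s × 0.000389 s = 58350 bits.
In bytes: 58350 / 8 = 7290 bytes.

7290 bytes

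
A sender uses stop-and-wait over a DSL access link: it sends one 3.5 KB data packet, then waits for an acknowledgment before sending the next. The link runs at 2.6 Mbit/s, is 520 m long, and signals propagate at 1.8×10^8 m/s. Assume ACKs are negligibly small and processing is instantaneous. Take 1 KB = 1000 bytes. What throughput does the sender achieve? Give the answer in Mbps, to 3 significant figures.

t_tx = L/R = 28000/2600000 = 0.0107692 s.
t_prop = 520/180000000 = 2.88889e-06 s; RTT = 5.77778e-06 s.
Cycle = t_tx + RTT = 0.010775 s.
Throughput = L / cycle = 28000 / 0.010775 = 2.60 Mbps.

2.60 Mbps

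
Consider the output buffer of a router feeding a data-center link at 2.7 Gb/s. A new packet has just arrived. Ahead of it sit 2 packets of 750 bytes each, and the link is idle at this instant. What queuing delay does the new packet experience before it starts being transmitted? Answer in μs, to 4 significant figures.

4.444 μs

Each queued packet: L/R = 6000/2700000000 = 2.22222 μs.
2 queued → 4.44444 μs.
Queuing delay = 4.444 μs.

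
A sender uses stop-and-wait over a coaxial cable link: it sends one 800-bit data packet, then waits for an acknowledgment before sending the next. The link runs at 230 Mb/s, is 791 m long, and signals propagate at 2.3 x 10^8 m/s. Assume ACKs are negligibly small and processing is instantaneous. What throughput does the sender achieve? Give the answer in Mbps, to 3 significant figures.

t_tx = L/R = 800/230000000 = 3.47826e-06 s.
t_prop = 791/2.3e+08 = 3.43913e-06 s; RTT = 6.87826e-06 s.
Cycle = t_tx + RTT = 1.03565e-05 s.
Throughput = L / cycle = 800 / 1.03565e-05 = 77.2 Mbps.

77.2 Mbps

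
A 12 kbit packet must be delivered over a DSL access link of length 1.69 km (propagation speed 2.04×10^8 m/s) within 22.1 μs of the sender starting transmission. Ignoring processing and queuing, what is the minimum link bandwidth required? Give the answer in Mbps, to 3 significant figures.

Propagation delay = 1690 / 204000000 = 8.28431 μs.
Transmission budget = 22.1 − 8.28431 = 13.8157 μs.
R ≥ L / t_tx = 12000 bits / 1.38157e-05 s = 869 Mbps.

869 Mbps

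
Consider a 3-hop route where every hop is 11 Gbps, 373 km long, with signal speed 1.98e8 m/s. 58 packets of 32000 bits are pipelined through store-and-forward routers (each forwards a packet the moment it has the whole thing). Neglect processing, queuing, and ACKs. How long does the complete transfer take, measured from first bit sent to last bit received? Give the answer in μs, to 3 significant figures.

5830 μs

Per-hop transmission t_tx = L/R = 32000/11000000000 = 2.90909 μs.
Per-hop propagation t_prop = 373000/198000000 = 1883.84 μs.
Pipeline fill: first packet needs 3·t_tx to clear all hops; remaining 57 packets each add one t_tx.
Total = (3+58-1)·t_tx + 3·t_prop = 60·2.90909 + 3·1883.84 = 5830 μs.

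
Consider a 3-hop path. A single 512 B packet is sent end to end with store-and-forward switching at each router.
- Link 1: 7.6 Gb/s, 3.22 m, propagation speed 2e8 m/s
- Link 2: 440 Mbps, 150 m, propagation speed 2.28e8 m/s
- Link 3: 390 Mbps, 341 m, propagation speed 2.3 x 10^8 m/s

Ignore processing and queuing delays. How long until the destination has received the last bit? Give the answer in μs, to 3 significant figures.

22.5 μs

L = 512 × 8 = 4096 bits.
Transmission delays (L/R per hop): 0.538947, 9.30909, 10.5026 μs; sum = 20.3506 μs.
Propagation delays (d/s per hop): 0.0161, 0.657895, 1.48261 μs; sum = 2.1566 μs.
End-to-end = 22.5 μs.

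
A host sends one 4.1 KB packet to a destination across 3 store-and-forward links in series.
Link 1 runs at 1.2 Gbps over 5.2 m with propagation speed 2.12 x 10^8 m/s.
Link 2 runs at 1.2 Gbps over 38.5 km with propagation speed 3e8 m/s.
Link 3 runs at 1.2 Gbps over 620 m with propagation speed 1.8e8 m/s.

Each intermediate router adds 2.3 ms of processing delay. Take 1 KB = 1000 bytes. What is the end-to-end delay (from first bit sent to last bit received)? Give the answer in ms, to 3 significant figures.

4.81 ms

L = 32800 bits.
Transmission delay per hop = L/R = 32800/1200000000 = 0.0273333 ms; 3 hops → 0.082 ms.
Propagation delays (d/s per hop): 2.45283e-05, 0.128333, 0.00344444 ms; sum = 0.131802 ms.
Processing at 2 router(s): 2 × 2.3 ms = 4.6 ms.
End-to-end = 4.81 ms.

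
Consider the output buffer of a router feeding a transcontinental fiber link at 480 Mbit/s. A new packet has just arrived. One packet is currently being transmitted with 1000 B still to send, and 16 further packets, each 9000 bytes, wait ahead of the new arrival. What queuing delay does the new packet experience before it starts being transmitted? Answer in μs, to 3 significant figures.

Each queued packet: L/R = 72000/480000000 = 150 μs.
16 queued → 2400 μs.
Plus remaining 8000 bits of current packet: 16.6667 μs.
Queuing delay = 2420 μs.

2420 μs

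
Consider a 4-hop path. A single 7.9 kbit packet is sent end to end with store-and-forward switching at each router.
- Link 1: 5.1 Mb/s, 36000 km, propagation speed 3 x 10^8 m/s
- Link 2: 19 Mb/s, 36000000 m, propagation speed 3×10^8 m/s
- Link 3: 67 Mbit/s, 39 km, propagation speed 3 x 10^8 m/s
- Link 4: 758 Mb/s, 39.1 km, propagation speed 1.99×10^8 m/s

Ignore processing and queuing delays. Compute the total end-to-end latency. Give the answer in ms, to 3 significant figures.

242 ms

L = 7900 bits.
Transmission delays (L/R per hop): 1.54902, 0.415789, 0.11791, 0.0104222 ms; sum = 2.09314 ms.
Propagation delays (d/s per hop): 120, 120, 0.13, 0.196482 ms; sum = 240.326 ms.
End-to-end = 242 ms.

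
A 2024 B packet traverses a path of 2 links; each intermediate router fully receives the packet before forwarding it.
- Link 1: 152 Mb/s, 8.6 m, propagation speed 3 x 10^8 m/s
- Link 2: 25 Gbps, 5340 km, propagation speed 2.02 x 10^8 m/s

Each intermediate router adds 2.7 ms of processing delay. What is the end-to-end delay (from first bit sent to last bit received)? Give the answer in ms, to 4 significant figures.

29.24 ms

L = 2024 × 8 = 16192 bits.
Transmission delays (L/R per hop): 0.106526, 0.00064768 ms; sum = 0.107174 ms.
Propagation delays (d/s per hop): 2.86667e-05, 26.4356 ms; sum = 26.4357 ms.
Processing at 1 router(s): 1 × 2.7 ms = 2.7 ms.
End-to-end = 29.24 ms.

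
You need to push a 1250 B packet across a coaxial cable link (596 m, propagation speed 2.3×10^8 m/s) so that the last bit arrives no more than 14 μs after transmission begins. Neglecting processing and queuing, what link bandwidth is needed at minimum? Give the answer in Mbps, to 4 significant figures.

L = 10000 bits.
Propagation delay = 596 / 2.3e+08 = 2.5913 μs.
Transmission budget = 14 − 2.5913 = 11.4087 μs.
R ≥ L / t_tx = 10000 bits / 1.14087e-05 s = 876.5 Mbps.

876.5 Mbps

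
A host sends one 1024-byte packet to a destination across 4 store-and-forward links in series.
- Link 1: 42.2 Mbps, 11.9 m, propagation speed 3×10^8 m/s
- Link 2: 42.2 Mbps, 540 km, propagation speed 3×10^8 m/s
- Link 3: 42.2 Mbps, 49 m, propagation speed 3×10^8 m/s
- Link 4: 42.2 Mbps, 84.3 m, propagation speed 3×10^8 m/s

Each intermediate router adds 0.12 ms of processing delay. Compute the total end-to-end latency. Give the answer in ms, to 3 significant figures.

2.94 ms

L = 1024 × 8 = 8192 bits.
Transmission delay per hop = L/R = 8192/42200000 = 0.194123 ms; 4 hops → 0.776493 ms.
Propagation delays (d/s per hop): 3.96667e-05, 1.8, 0.000163333, 0.000281 ms; sum = 1.80048 ms.
Processing at 3 router(s): 3 × 0.12 ms = 0.36 ms.
End-to-end = 2.94 ms.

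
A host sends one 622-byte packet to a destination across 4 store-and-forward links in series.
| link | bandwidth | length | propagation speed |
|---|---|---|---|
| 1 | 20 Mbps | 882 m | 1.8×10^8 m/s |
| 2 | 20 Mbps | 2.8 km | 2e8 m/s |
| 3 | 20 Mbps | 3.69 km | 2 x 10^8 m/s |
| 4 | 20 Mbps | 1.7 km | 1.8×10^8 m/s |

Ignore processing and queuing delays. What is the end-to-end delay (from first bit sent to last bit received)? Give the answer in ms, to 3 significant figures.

1.04 ms

L = 622 × 8 = 4976 bits.
Transmission delay per hop = L/R = 4976/20000000 = 0.2488 ms; 4 hops → 0.9952 ms.
Propagation delays (d/s per hop): 0.0049, 0.014, 0.01845, 0.00944444 ms; sum = 0.0467944 ms.
End-to-end = 1.04 ms.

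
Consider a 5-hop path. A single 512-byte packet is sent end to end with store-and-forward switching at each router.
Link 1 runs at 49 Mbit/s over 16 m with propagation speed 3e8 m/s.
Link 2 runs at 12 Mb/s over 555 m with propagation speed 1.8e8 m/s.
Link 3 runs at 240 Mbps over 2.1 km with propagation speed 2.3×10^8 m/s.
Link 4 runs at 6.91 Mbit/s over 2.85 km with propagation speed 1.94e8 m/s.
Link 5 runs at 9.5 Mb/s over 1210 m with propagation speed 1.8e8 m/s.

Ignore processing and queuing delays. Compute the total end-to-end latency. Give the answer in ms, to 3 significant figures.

L = 512 × 8 = 4096 bits.
Transmission delays (L/R per hop): 0.0835918, 0.341333, 0.0170667, 0.592764, 0.431158 ms; sum = 1.46591 ms.
Propagation delays (d/s per hop): 5.33333e-05, 0.00308333, 0.00913043, 0.0146907, 0.00672222 ms; sum = 0.03368 ms.
End-to-end = 1.50 ms.

1.50 ms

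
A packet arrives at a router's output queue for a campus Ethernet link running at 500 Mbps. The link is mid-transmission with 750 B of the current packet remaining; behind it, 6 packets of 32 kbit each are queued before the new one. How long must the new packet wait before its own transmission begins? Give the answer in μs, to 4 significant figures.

Each queued packet: L/R = 32000/500000000 = 64 μs.
6 queued → 384 μs.
Plus remaining 6000 bits of current packet: 12 μs.
Queuing delay = 396.0 μs.

396.0 μs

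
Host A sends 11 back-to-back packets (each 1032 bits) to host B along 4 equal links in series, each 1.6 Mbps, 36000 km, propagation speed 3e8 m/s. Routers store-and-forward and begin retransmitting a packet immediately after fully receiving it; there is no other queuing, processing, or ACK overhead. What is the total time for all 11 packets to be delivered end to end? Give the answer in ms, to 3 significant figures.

Per-hop transmission t_tx = L/R = 1032/1600000 = 0.645 ms.
Per-hop propagation t_prop = 36000000/300000000 = 120 ms.
Pipeline fill: first packet needs 4·t_tx to clear all hops; remaining 10 packets each add one t_tx.
Total = (4+11-1)·t_tx + 4·t_prop = 14·0.645 + 4·120 = 489 ms.

489 ms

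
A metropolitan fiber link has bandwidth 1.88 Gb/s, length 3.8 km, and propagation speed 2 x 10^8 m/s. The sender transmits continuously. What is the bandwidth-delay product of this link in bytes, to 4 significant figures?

4465 bytes

Propagation delay = 3800 / 200000000 = 1.9e-05 s.
BDP = R × t_prop = 1880000000 × 1.9e-05 = 35720 bits.
In bytes: 35720/8 = 4465 bytes.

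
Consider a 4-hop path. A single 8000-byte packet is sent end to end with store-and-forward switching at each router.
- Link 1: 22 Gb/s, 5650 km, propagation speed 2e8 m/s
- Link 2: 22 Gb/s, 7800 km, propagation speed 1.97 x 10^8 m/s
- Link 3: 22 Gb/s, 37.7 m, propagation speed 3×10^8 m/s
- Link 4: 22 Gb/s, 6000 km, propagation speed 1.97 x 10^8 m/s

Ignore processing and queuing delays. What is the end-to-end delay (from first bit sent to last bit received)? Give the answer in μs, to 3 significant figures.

98300 μs

L = 8000 × 8 = 64000 bits.
Transmission delay per hop = L/R = 64000/22000000000 = 2.90909 μs; 4 hops → 11.6364 μs.
Propagation delays (d/s per hop): 28250, 39593.9, 0.125667, 30456.9 μs; sum = 98300.9 μs.
End-to-end = 98300 μs.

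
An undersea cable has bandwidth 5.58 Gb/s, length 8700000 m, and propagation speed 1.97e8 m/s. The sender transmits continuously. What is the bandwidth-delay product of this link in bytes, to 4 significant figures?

Propagation delay = 8700000 / 197000000 = 0.0441624 s.
BDP = R × t_prop = 5580000000 × 0.0441624 = 246426000 bits.
In bytes: 246426000/8 = 30800000 bytes.

30800000 bytes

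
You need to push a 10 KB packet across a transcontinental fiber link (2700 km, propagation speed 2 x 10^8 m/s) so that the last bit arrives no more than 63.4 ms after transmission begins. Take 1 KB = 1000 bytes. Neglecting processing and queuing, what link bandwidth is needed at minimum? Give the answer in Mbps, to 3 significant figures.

L = 80000 bits.
Propagation delay = 2700000 / 200000000 = 13.5 ms.
Transmission budget = 63.4 − 13.5 = 49.9 ms.
R ≥ L / t_tx = 80000 bits / 0.0499 s = 1.60 Mbps.

1.60 Mbps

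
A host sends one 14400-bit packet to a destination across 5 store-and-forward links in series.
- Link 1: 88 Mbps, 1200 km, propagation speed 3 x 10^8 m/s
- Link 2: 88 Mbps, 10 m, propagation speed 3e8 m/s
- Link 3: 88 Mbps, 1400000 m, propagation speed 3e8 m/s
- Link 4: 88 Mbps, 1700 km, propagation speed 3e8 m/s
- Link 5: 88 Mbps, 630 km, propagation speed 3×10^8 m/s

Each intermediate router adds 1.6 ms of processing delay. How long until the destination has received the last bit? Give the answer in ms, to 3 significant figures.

23.7 ms

Transmission delay per hop = L/R = 14400/88000000 = 0.163636 ms; 5 hops → 0.818182 ms.
Propagation delays (d/s per hop): 4, 3.33333e-05, 4.66667, 5.66667, 2.1 ms; sum = 16.4334 ms.
Processing at 4 router(s): 4 × 1.6 ms = 6.4 ms.
End-to-end = 23.7 ms.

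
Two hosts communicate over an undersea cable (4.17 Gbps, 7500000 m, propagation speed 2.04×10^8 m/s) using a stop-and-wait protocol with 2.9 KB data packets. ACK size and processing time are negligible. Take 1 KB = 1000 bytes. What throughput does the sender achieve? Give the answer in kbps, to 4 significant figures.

t_tx = L/R = 23200/4170000000 = 5.56355e-06 s.
t_prop = 7500000/204000000 = 0.0367647 s; RTT = 0.0735294 s.
Cycle = t_tx + RTT = 0.073535 s.
Throughput = L / cycle = 23200 / 0.073535 = 315.5 kbps.

315.5 kbps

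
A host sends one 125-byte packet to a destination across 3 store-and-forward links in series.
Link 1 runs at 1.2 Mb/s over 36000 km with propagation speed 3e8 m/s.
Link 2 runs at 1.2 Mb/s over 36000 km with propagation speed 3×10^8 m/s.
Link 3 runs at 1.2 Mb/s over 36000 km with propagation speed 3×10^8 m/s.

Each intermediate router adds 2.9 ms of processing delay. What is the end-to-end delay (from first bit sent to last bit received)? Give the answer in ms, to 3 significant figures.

368 ms

L = 125 × 8 = 1000 bits.
Transmission delay per hop = L/R = 1000/1200000 = 0.833333 ms; 3 hops → 2.5 ms.
Propagation delays (d/s per hop): 120, 120, 120 ms; sum = 360 ms.
Processing at 2 router(s): 2 × 2.9 ms = 5.8 ms.
End-to-end = 368 ms.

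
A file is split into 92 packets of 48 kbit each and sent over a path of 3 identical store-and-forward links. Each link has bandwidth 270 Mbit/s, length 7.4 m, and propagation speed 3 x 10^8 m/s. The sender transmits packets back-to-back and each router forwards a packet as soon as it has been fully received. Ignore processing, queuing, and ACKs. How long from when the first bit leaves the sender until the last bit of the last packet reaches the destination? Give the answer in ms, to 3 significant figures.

16.7 ms

Per-hop transmission t_tx = L/R = 48000/270000000 = 0.177778 ms.
Per-hop propagation t_prop = 7.4/300000000 = 2.46667e-05 ms.
Pipeline fill: first packet needs 3·t_tx to clear all hops; remaining 91 packets each add one t_tx.
Total = (3+92-1)·t_tx + 3·t_prop = 94·0.177778 + 3·2.46667e-05 = 16.7 ms.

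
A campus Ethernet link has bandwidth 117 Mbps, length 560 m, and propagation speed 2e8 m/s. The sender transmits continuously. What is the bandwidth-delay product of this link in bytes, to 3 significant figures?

Propagation delay = 560 / 200000000 = 2.8e-06 s.
BDP = R × t_prop = 117000000 × 2.8e-06 = 327.6 bits.
In bytes: 327.6/8 = 41.0 bytes.

41.0 bytes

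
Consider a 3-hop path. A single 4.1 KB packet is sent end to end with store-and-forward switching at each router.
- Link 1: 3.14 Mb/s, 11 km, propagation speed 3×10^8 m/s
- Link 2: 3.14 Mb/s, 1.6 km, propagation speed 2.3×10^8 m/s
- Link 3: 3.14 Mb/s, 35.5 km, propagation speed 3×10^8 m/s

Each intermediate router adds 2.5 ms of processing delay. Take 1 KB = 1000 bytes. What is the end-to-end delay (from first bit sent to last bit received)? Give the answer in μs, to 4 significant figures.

36500 μs

L = 32800 bits.
Transmission delay per hop = L/R = 32800/3140000 = 10445.9 μs; 3 hops → 31337.6 μs.
Propagation delays (d/s per hop): 36.6667, 6.95652, 118.333 μs; sum = 161.957 μs.
Processing at 2 router(s): 2 × 2.5 ms = 5000 μs.
End-to-end = 36500 μs.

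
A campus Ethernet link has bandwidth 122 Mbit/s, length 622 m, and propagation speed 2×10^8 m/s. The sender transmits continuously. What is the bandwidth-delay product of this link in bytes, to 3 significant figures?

Propagation delay = 622 / 200000000 = 3.11e-06 s.
BDP = R × t_prop = 122000000 × 3.11e-06 = 379.42 bits.
In bytes: 379.42/8 = 47.4 bytes.

47.4 bytes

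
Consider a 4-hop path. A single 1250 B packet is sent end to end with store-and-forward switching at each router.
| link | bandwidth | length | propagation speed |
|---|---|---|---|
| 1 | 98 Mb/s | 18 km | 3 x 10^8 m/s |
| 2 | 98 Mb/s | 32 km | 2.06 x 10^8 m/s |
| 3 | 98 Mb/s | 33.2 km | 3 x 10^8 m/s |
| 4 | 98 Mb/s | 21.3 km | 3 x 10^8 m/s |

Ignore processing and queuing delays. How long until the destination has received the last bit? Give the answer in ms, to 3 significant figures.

L = 1250 × 8 = 10000 bits.
Transmission delay per hop = L/R = 10000/98000000 = 0.102041 ms; 4 hops → 0.408163 ms.
Propagation delays (d/s per hop): 0.06, 0.15534, 0.110667, 0.071 ms; sum = 0.397006 ms.
End-to-end = 0.805 ms.

0.805 ms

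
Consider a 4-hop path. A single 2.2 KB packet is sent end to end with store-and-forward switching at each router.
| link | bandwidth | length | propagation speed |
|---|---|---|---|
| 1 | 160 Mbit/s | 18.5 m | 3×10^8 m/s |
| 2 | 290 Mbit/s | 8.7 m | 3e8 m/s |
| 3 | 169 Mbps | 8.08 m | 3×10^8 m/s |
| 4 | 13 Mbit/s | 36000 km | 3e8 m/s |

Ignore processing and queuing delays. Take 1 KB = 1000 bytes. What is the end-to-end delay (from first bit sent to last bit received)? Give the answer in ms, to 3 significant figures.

122 ms

L = 17600 bits.
Transmission delays (L/R per hop): 0.11, 0.0606897, 0.104142, 1.35385 ms; sum = 1.62868 ms.
Propagation delays (d/s per hop): 6.16667e-05, 2.9e-05, 2.69333e-05, 120 ms; sum = 120 ms.
End-to-end = 122 ms.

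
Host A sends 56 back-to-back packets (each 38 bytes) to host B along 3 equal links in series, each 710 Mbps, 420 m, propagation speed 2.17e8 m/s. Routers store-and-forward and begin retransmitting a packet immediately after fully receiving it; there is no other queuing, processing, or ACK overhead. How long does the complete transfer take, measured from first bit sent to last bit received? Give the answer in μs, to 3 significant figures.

30.6 μs

Per-hop transmission t_tx = L/R = 304/710000000 = 0.428169 μs.
Per-hop propagation t_prop = 420/217000000 = 1.93548 μs.
Pipeline fill: first packet needs 3·t_tx to clear all hops; remaining 55 packets each add one t_tx.
Total = (3+56-1)·t_tx + 3·t_prop = 58·0.428169 + 3·1.93548 = 30.6 μs.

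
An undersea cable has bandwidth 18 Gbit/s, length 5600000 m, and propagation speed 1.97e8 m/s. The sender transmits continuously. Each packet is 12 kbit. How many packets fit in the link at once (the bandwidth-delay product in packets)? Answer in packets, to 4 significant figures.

42640 packets

Propagation delay = 5600000 / 197000000 = 0.0284264 s.
BDP = R × t_prop = 18000000000 × 0.0284264 = 511675000 bits.
In packets of 12000 bits: 42640 packets.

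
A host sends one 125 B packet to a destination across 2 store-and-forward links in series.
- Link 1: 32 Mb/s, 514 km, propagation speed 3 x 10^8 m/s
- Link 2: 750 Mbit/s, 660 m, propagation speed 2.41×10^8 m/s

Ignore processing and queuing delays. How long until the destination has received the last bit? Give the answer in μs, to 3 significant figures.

1750 μs

L = 125 × 8 = 1000 bits.
Transmission delays (L/R per hop): 31.25, 1.33333 μs; sum = 32.5833 μs.
Propagation delays (d/s per hop): 1713.33, 2.73859 μs; sum = 1716.07 μs.
End-to-end = 1750 μs.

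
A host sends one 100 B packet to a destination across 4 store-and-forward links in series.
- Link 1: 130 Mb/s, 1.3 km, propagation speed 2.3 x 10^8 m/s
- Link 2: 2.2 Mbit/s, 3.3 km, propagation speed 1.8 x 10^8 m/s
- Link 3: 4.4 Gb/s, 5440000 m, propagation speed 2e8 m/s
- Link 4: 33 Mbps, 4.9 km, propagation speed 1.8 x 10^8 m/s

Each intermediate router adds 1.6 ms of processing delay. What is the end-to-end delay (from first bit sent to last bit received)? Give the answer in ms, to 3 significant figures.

32.4 ms

L = 100 × 8 = 800 bits.
Transmission delays (L/R per hop): 0.00615385, 0.363636, 0.000181818, 0.0242424 ms; sum = 0.394214 ms.
Propagation delays (d/s per hop): 0.00565217, 0.0183333, 27.2, 0.0272222 ms; sum = 27.2512 ms.
Processing at 3 router(s): 3 × 1.6 ms = 4.8 ms.
End-to-end = 32.4 ms.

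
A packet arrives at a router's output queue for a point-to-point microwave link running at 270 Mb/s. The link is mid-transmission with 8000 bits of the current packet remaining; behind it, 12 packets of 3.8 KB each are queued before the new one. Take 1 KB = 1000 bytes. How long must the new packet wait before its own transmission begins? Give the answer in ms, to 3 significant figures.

1.38 ms

Each queued packet: L/R = 30400/270000000 = 0.112593 ms.
12 queued → 1.35111 ms.
Plus remaining 8000 bits of current packet: 0.0296296 ms.
Queuing delay = 1.38 ms.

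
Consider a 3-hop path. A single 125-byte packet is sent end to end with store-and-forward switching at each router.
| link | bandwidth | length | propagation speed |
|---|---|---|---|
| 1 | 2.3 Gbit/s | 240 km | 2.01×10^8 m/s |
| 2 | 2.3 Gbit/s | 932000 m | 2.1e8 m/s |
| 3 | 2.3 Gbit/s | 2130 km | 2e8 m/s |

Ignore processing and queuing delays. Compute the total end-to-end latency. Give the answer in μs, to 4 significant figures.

16280 μs

L = 125 × 8 = 1000 bits.
Transmission delay per hop = L/R = 1000/2300000000 = 0.434783 μs; 3 hops → 1.30435 μs.
Propagation delays (d/s per hop): 1194.03, 4438.1, 10650 μs; sum = 16282.1 μs.
End-to-end = 16280 μs.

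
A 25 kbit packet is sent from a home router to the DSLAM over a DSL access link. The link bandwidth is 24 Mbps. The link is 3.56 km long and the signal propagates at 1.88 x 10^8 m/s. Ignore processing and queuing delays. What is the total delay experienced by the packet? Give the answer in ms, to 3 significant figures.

L = 25000 bits.
Transmission delay = L/R = 25000 / 24000000 = 1.04167 ms.
Propagation delay = d/s = 3560 m / 188000000 m/s = 0.0189362 ms.
Total = 1.06 ms.

1.06 ms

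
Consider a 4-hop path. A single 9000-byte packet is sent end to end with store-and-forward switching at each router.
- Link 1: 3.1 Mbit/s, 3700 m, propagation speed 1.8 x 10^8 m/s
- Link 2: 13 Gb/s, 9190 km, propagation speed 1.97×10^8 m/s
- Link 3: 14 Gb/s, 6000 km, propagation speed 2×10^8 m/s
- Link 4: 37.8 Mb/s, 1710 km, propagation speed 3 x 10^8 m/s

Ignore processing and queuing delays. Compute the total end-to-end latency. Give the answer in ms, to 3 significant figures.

108 ms

L = 9000 × 8 = 72000 bits.
Transmission delays (L/R per hop): 23.2258, 0.00553846, 0.00514286, 1.90476 ms; sum = 25.1412 ms.
Propagation delays (d/s per hop): 0.0205556, 46.6497, 30, 5.7 ms; sum = 82.3703 ms.
End-to-end = 108 ms.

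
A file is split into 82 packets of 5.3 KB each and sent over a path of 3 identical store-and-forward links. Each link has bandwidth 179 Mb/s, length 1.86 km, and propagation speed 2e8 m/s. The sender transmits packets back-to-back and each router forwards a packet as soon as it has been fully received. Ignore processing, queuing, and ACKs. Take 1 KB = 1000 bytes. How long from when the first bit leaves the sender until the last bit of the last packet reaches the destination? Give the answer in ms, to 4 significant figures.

Per-hop transmission t_tx = L/R = 42400/179000000 = 0.236872 ms.
Per-hop propagation t_prop = 1860/200000000 = 0.0093 ms.
Pipeline fill: first packet needs 3·t_tx to clear all hops; remaining 81 packets each add one t_tx.
Total = (3+82-1)·t_tx + 3·t_prop = 84·0.236872 + 3·0.0093 = 19.93 ms.

19.93 ms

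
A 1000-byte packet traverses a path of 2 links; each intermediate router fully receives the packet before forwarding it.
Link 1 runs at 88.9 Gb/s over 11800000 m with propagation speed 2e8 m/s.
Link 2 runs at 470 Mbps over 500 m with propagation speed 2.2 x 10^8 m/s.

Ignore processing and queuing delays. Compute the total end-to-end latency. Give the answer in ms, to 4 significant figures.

59.02 ms

L = 1000 × 8 = 8000 bits.
Transmission delays (L/R per hop): 8.99888e-05, 0.0170213 ms; sum = 0.0171113 ms.
Propagation delays (d/s per hop): 59, 0.00227273 ms; sum = 59.0023 ms.
End-to-end = 59.02 ms.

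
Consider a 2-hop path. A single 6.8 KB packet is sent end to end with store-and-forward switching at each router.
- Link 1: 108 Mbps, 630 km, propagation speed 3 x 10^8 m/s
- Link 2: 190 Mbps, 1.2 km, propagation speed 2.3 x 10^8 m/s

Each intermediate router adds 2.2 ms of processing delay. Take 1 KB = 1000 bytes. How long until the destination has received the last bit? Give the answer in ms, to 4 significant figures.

5.095 ms

L = 54400 bits.
Transmission delays (L/R per hop): 0.503704, 0.286316 ms; sum = 0.790019 ms.
Propagation delays (d/s per hop): 2.1, 0.00521739 ms; sum = 2.10522 ms.
Processing at 1 router(s): 1 × 2.2 ms = 2.2 ms.
End-to-end = 5.095 ms.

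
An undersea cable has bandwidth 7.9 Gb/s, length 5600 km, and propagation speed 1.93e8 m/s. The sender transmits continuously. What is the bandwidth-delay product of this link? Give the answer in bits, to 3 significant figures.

Propagation delay = 5600000 / 193000000 = 0.0290155 s.
BDP = R × t_prop = 7900000000 × 0.0290155 = 229223000 bits.

229000000 bits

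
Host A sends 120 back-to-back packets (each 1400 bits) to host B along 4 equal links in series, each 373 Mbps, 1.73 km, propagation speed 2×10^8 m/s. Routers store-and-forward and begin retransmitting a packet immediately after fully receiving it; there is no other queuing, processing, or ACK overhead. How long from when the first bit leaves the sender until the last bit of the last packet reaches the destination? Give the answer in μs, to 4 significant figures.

Per-hop transmission t_tx = L/R = 1400/373000000 = 3.75335 μs.
Per-hop propagation t_prop = 1730/200000000 = 8.65 μs.
Pipeline fill: first packet needs 4·t_tx to clear all hops; remaining 119 packets each add one t_tx.
Total = (4+120-1)·t_tx + 4·t_prop = 123·3.75335 + 4·8.65 = 496.3 μs.

496.3 μs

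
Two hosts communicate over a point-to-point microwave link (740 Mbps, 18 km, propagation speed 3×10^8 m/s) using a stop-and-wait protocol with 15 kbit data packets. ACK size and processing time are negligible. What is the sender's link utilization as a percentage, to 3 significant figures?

14.5 %

t_tx = L/R = 15000/740000000 = 2.02703e-05 s.
t_prop = 18000/300000000 = 6e-05 s; RTT = 0.00012 s.
Cycle = t_tx + RTT = 0.00014027 s.
Utilization = t_tx / cycle = 2.02703e-05/0.00014027 = 14.5 %.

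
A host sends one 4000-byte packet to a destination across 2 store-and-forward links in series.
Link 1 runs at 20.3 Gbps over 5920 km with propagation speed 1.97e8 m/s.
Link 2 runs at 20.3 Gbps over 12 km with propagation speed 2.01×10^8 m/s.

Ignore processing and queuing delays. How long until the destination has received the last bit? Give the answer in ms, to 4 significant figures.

L = 4000 × 8 = 32000 bits.
Transmission delay per hop = L/R = 32000/20300000000 = 0.00157635 ms; 2 hops → 0.00315271 ms.
Propagation delays (d/s per hop): 30.0508, 0.0597015 ms; sum = 30.1105 ms.
End-to-end = 30.11 ms.

30.11 ms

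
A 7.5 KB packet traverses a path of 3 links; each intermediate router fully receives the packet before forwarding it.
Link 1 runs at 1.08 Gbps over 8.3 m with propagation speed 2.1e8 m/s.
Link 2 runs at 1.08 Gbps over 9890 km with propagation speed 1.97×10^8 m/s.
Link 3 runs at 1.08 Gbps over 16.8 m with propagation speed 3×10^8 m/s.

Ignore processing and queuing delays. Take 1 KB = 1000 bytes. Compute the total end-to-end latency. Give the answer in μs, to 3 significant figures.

L = 60000 bits.
Transmission delay per hop = L/R = 60000/1080000000 = 55.5556 μs; 3 hops → 166.667 μs.
Propagation delays (d/s per hop): 0.0395238, 50203, 0.056 μs; sum = 50203.1 μs.
End-to-end = 50400 μs.

50400 μs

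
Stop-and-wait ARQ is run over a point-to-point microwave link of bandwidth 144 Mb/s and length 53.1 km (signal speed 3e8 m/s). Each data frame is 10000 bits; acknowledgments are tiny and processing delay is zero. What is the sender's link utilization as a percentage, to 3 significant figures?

t_tx = L/R = 10000/144000000 = 6.94444e-05 s.
t_prop = 53100/300000000 = 0.000177 s; RTT = 0.000354 s.
Cycle = t_tx + RTT = 0.000423444 s.
Utilization = t_tx / cycle = 6.94444e-05/0.000423444 = 16.4 %.

16.4 %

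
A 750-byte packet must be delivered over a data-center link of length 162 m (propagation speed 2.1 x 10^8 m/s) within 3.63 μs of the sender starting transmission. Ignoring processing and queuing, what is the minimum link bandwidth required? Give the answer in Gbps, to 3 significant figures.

L = 6000 bits.
Propagation delay = 162 / 210000000 = 0.771429 μs.
Transmission budget = 3.63 − 0.771429 = 2.85857 μs.
R ≥ L / t_tx = 6000 bits / 2.85857e-06 s = 2.10 Gbps.

2.10 Gbps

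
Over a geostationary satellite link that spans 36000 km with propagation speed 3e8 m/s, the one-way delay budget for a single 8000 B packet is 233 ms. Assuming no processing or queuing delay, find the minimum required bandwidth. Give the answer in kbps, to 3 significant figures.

L = 64000 bits.
Propagation delay = 36000000 / 300000000 = 120 ms.
Transmission budget = 233 − 120 = 113 ms.
R ≥ L / t_tx = 64000 bits / 0.113 s = 566 kbps.

566 kbps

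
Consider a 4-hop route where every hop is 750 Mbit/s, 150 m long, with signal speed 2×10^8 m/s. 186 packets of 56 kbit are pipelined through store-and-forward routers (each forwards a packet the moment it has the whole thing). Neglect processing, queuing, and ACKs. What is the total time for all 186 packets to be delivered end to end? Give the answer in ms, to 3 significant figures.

14.1 ms

Per-hop transmission t_tx = L/R = 56000/750000000 = 0.0746667 ms.
Per-hop propagation t_prop = 150/200000000 = 0.00075 ms.
Pipeline fill: first packet needs 4·t_tx to clear all hops; remaining 185 packets each add one t_tx.
Total = (4+186-1)·t_tx + 4·t_prop = 189·0.0746667 + 4·0.00075 = 14.1 ms.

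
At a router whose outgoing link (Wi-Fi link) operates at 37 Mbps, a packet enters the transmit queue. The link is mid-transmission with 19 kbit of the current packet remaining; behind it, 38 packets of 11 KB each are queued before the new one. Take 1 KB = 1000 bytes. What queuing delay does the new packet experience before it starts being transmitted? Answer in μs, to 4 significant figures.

Each queued packet: L/R = 88000/37000000 = 2378.38 μs.
38 queued → 90378.4 μs.
Plus remaining 19000 bits of current packet: 513.514 μs.
Queuing delay = 90890 μs.

90890 μs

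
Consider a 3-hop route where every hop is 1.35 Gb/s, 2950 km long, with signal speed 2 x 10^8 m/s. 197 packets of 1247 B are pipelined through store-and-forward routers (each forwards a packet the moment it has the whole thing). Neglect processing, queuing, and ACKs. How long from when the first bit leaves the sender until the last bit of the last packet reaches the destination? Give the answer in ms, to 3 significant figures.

Per-hop transmission t_tx = L/R = 9976/1350000000 = 0.00738963 ms.
Per-hop propagation t_prop = 2950000/200000000 = 14.75 ms.
Pipeline fill: first packet needs 3·t_tx to clear all hops; remaining 196 packets each add one t_tx.
Total = (3+197-1)·t_tx + 3·t_prop = 199·0.00738963 + 3·14.75 = 45.7 ms.

45.7 ms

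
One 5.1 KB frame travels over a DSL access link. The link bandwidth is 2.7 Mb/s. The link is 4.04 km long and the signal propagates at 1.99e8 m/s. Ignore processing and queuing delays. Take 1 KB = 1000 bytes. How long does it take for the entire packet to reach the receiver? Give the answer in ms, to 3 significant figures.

L = 40800 bits.
Transmission delay = L/R = 40800 / 2700000 = 15.1111 ms.
Propagation delay = d/s = 4040 m / 199000000 m/s = 0.0203015 ms.
Total = 15.1 ms.

15.1 ms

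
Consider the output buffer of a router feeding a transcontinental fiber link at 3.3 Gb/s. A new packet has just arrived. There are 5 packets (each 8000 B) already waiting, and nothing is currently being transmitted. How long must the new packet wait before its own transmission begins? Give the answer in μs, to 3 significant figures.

Each queued packet: L/R = 64000/3300000000 = 19.3939 μs.
5 queued → 96.9697 μs.
Queuing delay = 97.0 μs.

97.0 μs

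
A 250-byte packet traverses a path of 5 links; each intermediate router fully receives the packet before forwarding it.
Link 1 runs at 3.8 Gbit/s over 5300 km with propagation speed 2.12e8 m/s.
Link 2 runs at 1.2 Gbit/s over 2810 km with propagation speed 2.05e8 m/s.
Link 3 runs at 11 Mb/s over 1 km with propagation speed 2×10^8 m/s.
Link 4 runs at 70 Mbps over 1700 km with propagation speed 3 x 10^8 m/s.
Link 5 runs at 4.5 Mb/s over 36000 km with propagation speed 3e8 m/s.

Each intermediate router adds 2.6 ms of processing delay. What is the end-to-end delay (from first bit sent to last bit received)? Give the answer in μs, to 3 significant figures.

175000 μs

L = 250 × 8 = 2000 bits.
Transmission delays (L/R per hop): 0.526316, 1.66667, 181.818, 28.5714, 444.444 μs; sum = 657.027 μs.
Propagation delays (d/s per hop): 25000, 13707.3, 5, 5666.67, 120000 μs; sum = 164379 μs.
Processing at 4 router(s): 4 × 2.6 ms = 10400 μs.
End-to-end = 175000 μs.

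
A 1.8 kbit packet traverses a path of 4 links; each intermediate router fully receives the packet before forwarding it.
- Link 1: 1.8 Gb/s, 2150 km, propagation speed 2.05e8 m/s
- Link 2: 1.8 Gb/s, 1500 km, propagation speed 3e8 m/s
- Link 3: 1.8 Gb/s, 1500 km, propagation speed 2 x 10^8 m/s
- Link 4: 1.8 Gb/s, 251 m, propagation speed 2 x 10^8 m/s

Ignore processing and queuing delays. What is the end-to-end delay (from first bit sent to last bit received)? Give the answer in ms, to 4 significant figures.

L = 1800 bits.
Transmission delay per hop = L/R = 1800/1800000000 = 0.001 ms; 4 hops → 0.004 ms.
Propagation delays (d/s per hop): 10.4878, 5, 7.5, 0.001255 ms; sum = 22.9891 ms.
End-to-end = 22.99 ms.

22.99 ms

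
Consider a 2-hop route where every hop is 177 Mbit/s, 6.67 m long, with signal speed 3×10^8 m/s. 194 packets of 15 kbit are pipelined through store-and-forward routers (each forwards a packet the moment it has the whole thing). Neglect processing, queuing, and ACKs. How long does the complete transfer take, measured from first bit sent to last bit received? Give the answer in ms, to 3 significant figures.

Per-hop transmission t_tx = L/R = 15000/177000000 = 0.0847458 ms.
Per-hop propagation t_prop = 6.67/300000000 = 2.22333e-05 ms.
Pipeline fill: first packet needs 2·t_tx to clear all hops; remaining 193 packets each add one t_tx.
Total = (2+194-1)·t_tx + 2·t_prop = 195·0.0847458 + 2·2.22333e-05 = 16.5 ms.

16.5 ms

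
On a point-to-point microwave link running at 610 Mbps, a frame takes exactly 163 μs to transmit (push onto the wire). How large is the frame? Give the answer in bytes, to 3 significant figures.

L = R × t_tx = 610000000 b/s × 0.000163 s = 99430 bits.
In bytes: 99430 / 8 = 12400 bytes.

12400 bytes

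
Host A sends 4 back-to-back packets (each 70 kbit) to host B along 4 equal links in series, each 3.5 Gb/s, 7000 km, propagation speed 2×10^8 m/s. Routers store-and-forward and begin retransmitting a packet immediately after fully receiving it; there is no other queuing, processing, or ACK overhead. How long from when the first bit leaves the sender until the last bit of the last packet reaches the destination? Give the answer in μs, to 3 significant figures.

Per-hop transmission t_tx = L/R = 70000/3500000000 = 20 μs.
Per-hop propagation t_prop = 7000000/200000000 = 35000 μs.
Pipeline fill: first packet needs 4·t_tx to clear all hops; remaining 3 packets each add one t_tx.
Total = (4+4-1)·t_tx + 4·t_prop = 7·20 + 4·35000 = 140000 μs.

140000 μs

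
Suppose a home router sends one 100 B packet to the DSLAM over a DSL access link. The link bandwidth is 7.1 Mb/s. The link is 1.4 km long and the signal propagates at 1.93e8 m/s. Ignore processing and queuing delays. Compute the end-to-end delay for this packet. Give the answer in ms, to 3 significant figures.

0.120 ms

L = 100 × 8 = 800 bits.
Transmission delay = L/R = 800 / 7100000 = 0.112676 ms.
Propagation delay = d/s = 1400 m / 193000000 m/s = 0.00725389 ms.
Total = 0.120 ms.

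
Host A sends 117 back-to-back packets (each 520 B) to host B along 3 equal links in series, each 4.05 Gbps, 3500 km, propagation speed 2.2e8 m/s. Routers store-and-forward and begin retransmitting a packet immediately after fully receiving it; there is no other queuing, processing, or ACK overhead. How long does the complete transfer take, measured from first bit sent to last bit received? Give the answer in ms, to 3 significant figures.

47.8 ms

Per-hop transmission t_tx = L/R = 4160/4050000000 = 0.00102716 ms.
Per-hop propagation t_prop = 3500000/2.2e+08 = 15.9091 ms.
Pipeline fill: first packet needs 3·t_tx to clear all hops; remaining 116 packets each add one t_tx.
Total = (3+117-1)·t_tx + 3·t_prop = 119·0.00102716 + 3·15.9091 = 47.8 ms.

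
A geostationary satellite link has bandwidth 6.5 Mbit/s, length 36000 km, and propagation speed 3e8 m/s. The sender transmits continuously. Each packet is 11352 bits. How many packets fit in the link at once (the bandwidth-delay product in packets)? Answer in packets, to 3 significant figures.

Propagation delay = 36000000 / 300000000 = 0.12 s.
BDP = R × t_prop = 6500000 × 0.12 = 780000 bits.
In packets of 11352 bits: 68.7 packets.

68.7 packets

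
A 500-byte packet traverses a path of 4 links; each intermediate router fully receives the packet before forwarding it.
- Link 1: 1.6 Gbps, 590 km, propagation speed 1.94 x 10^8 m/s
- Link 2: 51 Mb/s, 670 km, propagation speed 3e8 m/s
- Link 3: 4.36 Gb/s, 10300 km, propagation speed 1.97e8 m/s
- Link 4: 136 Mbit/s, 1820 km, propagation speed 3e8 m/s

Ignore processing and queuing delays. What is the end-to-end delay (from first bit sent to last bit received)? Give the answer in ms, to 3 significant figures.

63.7 ms

L = 500 × 8 = 4000 bits.
Transmission delays (L/R per hop): 0.0025, 0.0784314, 0.000917431, 0.0294118 ms; sum = 0.111261 ms.
Propagation delays (d/s per hop): 3.04124, 2.23333, 52.2843, 6.06667 ms; sum = 63.6255 ms.
End-to-end = 63.7 ms.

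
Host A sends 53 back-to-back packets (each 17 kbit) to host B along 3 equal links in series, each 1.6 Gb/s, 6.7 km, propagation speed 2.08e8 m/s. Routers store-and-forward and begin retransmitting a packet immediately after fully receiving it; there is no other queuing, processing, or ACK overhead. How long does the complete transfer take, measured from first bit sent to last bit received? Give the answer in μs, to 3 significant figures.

Per-hop transmission t_tx = L/R = 17000/1600000000 = 10.625 μs.
Per-hop propagation t_prop = 6700/208000000 = 32.2115 μs.
Pipeline fill: first packet needs 3·t_tx to clear all hops; remaining 52 packets each add one t_tx.
Total = (3+53-1)·t_tx + 3·t_prop = 55·10.625 + 3·32.2115 = 681 μs.

681 μs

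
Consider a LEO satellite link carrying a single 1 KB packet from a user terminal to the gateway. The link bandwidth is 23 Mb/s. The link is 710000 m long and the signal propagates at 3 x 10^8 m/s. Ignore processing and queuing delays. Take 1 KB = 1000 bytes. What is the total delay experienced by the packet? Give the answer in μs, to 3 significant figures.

L = 8000 bits.
Transmission delay = L/R = 8000 / 23000000 = 347.826 μs.
Propagation delay = d/s = 710000 m / 300000000 m/s = 2366.67 μs.
Total = 2710 μs.

2710 μs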